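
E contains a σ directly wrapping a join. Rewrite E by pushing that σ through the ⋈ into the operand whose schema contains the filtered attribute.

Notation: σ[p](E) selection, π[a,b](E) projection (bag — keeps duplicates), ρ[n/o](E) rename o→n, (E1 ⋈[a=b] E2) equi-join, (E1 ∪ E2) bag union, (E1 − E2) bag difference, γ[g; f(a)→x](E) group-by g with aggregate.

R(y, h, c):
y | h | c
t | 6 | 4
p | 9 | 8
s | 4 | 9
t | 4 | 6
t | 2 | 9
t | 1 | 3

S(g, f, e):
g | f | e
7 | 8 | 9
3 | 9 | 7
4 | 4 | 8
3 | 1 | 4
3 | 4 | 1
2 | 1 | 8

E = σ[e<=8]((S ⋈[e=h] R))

σ filters on e, owned by the left side.
E' = (σ[e<=8](S) ⋈[e=h] R)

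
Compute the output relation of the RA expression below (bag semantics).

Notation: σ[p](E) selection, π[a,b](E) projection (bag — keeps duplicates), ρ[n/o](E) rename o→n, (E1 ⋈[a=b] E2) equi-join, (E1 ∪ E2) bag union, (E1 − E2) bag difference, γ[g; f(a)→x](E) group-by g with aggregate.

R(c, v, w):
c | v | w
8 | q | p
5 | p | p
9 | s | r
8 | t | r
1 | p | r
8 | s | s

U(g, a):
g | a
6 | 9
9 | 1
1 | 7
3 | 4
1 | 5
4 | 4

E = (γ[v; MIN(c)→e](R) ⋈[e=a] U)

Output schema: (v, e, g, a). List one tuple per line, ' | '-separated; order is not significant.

Subexpression sizes:
  R → 6
  γ[v; MIN(c)→e](R) → 4
  U → 6
  (γ[v; MIN(c)→e](R) ⋈[e=a] U) → 1

== RESULT ==
v | e | g | a
p | 1 | 9 | 1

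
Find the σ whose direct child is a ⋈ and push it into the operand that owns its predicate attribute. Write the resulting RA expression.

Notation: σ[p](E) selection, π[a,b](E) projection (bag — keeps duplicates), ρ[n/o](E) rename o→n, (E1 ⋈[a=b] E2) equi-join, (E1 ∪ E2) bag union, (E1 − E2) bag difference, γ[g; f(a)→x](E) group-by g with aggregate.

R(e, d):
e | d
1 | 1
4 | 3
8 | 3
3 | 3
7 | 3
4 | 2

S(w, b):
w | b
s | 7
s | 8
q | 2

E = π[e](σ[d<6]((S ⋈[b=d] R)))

σ filters on d, owned by the right side.
E' = π[e]((S ⋈[b=d] σ[d<6](R)))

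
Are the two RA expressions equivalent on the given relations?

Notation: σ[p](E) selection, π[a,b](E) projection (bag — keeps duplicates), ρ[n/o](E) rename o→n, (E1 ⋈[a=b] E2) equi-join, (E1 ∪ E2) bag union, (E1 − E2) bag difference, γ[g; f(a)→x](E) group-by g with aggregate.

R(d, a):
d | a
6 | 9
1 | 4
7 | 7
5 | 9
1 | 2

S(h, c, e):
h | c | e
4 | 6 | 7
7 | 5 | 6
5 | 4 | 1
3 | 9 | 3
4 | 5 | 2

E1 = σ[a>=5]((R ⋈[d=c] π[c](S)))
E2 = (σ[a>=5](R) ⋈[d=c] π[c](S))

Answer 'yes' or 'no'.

E1 stepwise |·|:
  R → 5
  S → 5
  π[c](S) → 5
  (R ⋈[d=c] π[c](S)) → 3
  σ[a>=5]((R ⋈[d=c] π[c](S))) → 3
E2 stepwise |·|:
  R → 5
  σ[a>=5](R) → 3
  S → 5
  π[c](S) → 5
  (σ[a>=5](R) ⋈[d=c] π[c](S)) → 3

E1 and E2 produce the same multiset:
d | a | c
5 | 9 | 5
5 | 9 | 5
6 | 9 | 6

yes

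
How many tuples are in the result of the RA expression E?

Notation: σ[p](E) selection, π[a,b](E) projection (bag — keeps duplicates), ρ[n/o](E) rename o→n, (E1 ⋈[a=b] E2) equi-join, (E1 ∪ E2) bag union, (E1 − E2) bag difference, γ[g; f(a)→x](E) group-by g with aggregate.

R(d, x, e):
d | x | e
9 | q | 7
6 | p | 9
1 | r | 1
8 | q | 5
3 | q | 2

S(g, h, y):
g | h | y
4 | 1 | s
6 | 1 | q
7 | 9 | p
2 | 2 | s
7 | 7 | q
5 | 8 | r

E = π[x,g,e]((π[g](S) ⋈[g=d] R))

Per-node cardinality:
  S → 6
  π[g](S) → 6
  R → 5
  (π[g](S) ⋈[g=d] R) → 1
  π[x,g,e]((π[g](S) ⋈[g=d] R)) → 1

|E| = 1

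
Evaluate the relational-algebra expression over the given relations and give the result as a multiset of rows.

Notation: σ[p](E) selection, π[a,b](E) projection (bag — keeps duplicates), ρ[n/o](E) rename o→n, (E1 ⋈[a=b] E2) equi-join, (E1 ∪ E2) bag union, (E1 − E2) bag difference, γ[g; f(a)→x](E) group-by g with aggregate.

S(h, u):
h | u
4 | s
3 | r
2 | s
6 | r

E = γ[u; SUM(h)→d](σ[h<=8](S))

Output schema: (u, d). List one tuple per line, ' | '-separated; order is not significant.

Stepwise |·|:
  S → 4
  σ[h<=8](S) → 4
  γ[u; SUM(h)→d](σ[h<=8](S)) → 2

== RESULT ==
u | d
r | 9
s | 6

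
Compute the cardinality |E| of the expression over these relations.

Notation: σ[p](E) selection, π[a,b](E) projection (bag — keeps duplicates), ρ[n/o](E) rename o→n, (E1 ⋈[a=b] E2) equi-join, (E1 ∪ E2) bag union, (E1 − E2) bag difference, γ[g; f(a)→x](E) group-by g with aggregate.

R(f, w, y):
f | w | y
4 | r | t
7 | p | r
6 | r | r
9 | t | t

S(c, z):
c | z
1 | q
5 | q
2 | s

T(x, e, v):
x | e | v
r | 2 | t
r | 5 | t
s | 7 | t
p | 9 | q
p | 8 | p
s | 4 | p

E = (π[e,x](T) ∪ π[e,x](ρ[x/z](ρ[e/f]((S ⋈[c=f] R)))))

Row counts bottom-up:
  T → 6
  π[e,x](T) → 6
  S → 3
  R → 4
  (S ⋈[c=f] R) → 0
  ρ[e/f]((S ⋈[c=f] R)) → 0
  ρ[x/z](ρ[e/f]((S ⋈[c=f] R))) → 0
  π[e,x](ρ[x/z](ρ[e/f]((S ⋈[c=f] R)))) → 0
  (π[e,x](T) ∪ π[e,x](ρ[x/z](ρ[e/f]((S ⋈[c=f] R))))) → 6

|E| = 6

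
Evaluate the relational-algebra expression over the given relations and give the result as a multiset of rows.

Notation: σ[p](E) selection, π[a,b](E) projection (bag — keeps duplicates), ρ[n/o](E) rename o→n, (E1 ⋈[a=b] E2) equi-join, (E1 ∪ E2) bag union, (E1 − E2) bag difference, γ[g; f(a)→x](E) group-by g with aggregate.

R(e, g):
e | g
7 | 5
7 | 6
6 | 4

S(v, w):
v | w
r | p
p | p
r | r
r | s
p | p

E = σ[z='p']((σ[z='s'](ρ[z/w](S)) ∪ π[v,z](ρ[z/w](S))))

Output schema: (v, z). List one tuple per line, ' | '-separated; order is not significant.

Subexpression sizes:
  S → 5
  ρ[z/w](S) → 5
  σ[z='s'](ρ[z/w](S)) → 1
  S → 5
  ρ[z/w](S) → 5
  π[v,z](ρ[z/w](S)) → 5
  (σ[z='s'](ρ[z/w](S)) ∪ π[v,z](ρ[z/w](S))) → 6
  σ[z='p']((σ[z='s'](ρ[z/w](S)) ∪ π[v,z](ρ[z/w](S)))) → 3

== RESULT ==
v | z
p | p
p | p
r | p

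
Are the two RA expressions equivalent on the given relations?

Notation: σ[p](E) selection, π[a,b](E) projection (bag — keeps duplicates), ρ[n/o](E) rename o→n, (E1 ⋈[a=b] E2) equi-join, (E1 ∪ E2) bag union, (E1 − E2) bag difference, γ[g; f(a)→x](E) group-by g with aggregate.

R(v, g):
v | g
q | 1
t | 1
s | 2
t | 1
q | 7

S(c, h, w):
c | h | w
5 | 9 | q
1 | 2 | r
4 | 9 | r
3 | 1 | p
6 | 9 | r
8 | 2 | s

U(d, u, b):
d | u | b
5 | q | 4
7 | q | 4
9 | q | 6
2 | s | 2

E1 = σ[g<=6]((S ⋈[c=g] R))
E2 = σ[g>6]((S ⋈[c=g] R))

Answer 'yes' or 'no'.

E1 stepwise |·|:
  S → 6
  R → 5
  (S ⋈[c=g] R) → 3
  σ[g<=6]((S ⋈[c=g] R)) → 3
E2 stepwise |·|:
  S → 6
  R → 5
  (S ⋈[c=g] R) → 3
  σ[g>6]((S ⋈[c=g] R)) → 0

E1 result:
c | h | w | v | g
1 | 2 | r | q | 1
1 | 2 | r | t | 1
1 | 2 | r | t | 1
E2 result:
c | h | w | v | g
(0 rows)
Witness: (1, 2, 'r', 't', 1) appears 2× in E1 but 0× in E2.

no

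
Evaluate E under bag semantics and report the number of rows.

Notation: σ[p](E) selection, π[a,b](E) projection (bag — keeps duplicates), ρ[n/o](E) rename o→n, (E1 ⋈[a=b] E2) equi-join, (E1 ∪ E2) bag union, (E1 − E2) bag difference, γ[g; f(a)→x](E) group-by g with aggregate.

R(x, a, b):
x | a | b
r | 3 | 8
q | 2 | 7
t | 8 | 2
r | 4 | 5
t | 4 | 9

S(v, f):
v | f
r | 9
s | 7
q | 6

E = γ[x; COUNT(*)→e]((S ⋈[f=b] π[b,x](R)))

Row counts bottom-up:
  S → 3
  R → 5
  π[b,x](R) → 5
  (S ⋈[f=b] π[b,x](R)) → 2
  γ[x; COUNT(*)→e]((S ⋈[f=b] π[b,x](R))) → 2

|E| = 2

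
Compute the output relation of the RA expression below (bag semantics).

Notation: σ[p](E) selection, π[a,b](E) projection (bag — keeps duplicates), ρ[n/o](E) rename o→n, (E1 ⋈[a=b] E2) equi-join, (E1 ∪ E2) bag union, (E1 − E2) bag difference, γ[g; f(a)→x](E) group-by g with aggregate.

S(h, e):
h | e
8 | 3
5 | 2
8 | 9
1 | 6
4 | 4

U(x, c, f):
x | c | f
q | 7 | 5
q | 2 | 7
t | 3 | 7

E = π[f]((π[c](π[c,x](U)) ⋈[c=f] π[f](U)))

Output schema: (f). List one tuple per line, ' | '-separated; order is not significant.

Row counts bottom-up:
  U → 3
  π[c,x](U) → 3
  π[c](π[c,x](U)) → 3
  U → 3
  π[f](U) → 3
  (π[c](π[c,x](U)) ⋈[c=f] π[f](U)) → 2
  π[f]((π[c](π[c,x](U)) ⋈[c=f] π[f](U))) → 2

== RESULT ==
f
7
7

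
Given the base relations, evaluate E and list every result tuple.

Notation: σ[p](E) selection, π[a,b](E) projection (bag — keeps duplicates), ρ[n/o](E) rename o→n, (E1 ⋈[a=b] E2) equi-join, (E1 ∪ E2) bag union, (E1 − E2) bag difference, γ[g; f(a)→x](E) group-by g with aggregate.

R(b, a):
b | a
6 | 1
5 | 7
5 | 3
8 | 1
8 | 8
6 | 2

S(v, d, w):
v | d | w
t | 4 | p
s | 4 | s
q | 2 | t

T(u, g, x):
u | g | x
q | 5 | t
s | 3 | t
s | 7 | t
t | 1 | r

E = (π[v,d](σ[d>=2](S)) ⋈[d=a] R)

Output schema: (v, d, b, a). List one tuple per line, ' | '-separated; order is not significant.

Per-node cardinality:
  S → 3
  σ[d>=2](S) → 3
  π[v,d](σ[d>=2](S)) → 3
  R → 6
  (π[v,d](σ[d>=2](S)) ⋈[d=a] R) → 1

== RESULT ==
v | d | b | a
q | 2 | 6 | 2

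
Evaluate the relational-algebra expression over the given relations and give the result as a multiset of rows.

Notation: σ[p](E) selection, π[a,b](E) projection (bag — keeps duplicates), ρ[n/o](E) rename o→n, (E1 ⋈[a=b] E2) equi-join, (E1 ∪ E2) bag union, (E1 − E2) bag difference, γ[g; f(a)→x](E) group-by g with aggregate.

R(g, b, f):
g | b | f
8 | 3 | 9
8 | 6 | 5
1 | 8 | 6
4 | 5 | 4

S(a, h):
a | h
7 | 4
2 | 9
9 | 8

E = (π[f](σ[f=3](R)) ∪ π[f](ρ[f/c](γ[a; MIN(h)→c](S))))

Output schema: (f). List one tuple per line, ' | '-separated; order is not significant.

Subexpression sizes:
  R → 4
  σ[f=3](R) → 0
  π[f](σ[f=3](R)) → 0
  S → 3
  γ[a; MIN(h)→c](S) → 3
  ρ[f/c](γ[a; MIN(h)→c](S)) → 3
  π[f](ρ[f/c](γ[a; MIN(h)→c](S))) → 3
  (π[f](σ[f=3](R)) ∪ π[f](ρ[f/c](γ[a; MIN(h)→c](S)))) → 3

== RESULT ==
f
4
8
9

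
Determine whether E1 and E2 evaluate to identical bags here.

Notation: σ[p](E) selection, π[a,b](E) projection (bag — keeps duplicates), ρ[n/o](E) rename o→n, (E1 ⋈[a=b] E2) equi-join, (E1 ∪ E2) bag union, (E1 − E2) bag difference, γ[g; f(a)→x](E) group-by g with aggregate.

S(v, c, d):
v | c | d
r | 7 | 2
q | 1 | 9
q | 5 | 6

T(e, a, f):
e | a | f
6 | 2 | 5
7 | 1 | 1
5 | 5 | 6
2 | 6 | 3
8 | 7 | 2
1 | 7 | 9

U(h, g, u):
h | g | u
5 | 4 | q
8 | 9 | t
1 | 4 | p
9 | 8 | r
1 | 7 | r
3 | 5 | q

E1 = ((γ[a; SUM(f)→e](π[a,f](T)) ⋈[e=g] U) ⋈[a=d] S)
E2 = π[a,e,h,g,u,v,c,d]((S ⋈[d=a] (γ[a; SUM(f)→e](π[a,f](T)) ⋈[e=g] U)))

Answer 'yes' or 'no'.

E1 stepwise |·|:
  T → 6
  π[a,f](T) → 6
  γ[a; SUM(f)→e](π[a,f](T)) → 5
  U → 6
  (γ[a; SUM(f)→e](π[a,f](T)) ⋈[e=g] U) → 1
  S → 3
  ((γ[a; SUM(f)→e](π[a,f](T)) ⋈[e=g] U) ⋈[a=d] S) → 1
E2 stepwise |·|:
  S → 3
  T → 6
  π[a,f](T) → 6
  γ[a; SUM(f)→e](π[a,f](T)) → 5
  U → 6
  (γ[a; SUM(f)→e](π[a,f](T)) ⋈[e=g] U) → 1
  (S ⋈[d=a] (γ[a; SUM(f)→e](π[a,f](T)) ⋈[e=g] U)) → 1
  π[a,e,h,g,u,v,c,d]((S ⋈[d=a] (γ[a; SUM(f)→e](π[a,f](T)) ⋈[e=g] U))) → 1

E1 and E2 produce the same multiset:
a | e | h | g | u | v | c | d
2 | 5 | 3 | 5 | q | r | 7 | 2

yes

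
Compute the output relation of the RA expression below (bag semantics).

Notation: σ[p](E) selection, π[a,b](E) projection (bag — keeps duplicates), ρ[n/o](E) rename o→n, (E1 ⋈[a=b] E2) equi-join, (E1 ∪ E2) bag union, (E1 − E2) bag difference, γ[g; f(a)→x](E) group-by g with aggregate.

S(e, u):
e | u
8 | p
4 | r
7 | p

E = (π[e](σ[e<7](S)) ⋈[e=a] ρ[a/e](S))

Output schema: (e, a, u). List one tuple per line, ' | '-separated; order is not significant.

Stepwise |·|:
  S → 3
  σ[e<7](S) → 1
  π[e](σ[e<7](S)) → 1
  S → 3
  ρ[a/e](S) → 3
  (π[e](σ[e<7](S)) ⋈[e=a] ρ[a/e](S)) → 1

== RESULT ==
e | a | u
4 | 4 | r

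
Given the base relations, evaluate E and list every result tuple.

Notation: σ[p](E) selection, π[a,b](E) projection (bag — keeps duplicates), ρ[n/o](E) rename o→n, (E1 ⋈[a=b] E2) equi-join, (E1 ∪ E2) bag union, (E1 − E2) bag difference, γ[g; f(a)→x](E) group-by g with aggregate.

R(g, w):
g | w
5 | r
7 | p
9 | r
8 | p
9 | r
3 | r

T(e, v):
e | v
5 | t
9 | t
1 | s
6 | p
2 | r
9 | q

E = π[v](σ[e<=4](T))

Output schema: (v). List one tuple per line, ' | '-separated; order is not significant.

Stepwise |·|:
  T → 6
  σ[e<=4](T) → 2
  π[v](σ[e<=4](T)) → 2

== RESULT ==
v
r
s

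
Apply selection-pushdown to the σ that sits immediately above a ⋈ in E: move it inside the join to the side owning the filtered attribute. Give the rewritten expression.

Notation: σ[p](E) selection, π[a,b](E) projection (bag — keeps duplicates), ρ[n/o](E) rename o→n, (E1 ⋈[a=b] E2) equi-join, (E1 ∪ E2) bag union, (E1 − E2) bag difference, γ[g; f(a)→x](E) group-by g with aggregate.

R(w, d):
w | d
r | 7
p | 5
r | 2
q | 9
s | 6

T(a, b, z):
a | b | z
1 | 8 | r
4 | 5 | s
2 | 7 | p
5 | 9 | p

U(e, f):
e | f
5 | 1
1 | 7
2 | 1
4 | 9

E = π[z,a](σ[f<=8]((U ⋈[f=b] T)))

σ filters on f, owned by the left side.
E' = π[z,a]((σ[f<=8](U) ⋈[f=b] T))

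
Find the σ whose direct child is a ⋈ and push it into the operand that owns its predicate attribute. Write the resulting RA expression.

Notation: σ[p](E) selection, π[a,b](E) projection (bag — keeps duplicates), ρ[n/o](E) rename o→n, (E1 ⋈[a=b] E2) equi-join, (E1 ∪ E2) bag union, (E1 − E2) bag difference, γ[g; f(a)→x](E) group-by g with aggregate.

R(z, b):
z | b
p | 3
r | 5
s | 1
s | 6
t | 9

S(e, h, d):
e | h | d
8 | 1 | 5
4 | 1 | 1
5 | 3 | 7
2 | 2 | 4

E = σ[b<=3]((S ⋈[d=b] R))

σ filters on b, owned by the right side.
E' = (S ⋈[d=b] σ[b<=3](R))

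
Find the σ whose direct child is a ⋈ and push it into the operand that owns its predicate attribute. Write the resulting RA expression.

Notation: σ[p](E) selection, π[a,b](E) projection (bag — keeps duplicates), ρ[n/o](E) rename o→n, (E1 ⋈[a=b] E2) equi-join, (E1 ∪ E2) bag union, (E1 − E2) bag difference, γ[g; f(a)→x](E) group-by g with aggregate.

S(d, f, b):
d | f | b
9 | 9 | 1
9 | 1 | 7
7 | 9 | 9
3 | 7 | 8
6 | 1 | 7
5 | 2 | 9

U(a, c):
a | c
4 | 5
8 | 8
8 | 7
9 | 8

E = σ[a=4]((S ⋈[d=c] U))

σ filters on a, owned by the right side.
E' = (S ⋈[d=c] σ[a=4](U))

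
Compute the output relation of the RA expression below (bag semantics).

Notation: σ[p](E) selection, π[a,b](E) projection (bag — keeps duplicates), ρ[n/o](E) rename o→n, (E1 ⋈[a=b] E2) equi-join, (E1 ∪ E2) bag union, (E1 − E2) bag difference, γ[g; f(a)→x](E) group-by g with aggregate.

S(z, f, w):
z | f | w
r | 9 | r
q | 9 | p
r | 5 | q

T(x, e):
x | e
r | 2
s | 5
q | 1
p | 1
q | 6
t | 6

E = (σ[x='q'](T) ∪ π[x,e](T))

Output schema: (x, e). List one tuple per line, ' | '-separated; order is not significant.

Row counts bottom-up:
  T → 6
  σ[x='q'](T) → 2
  T → 6
  π[x,e](T) → 6
  (σ[x='q'](T) ∪ π[x,e](T)) → 8

== RESULT ==
x | e
p | 1
q | 1
q | 1
q | 6
q | 6
r | 2
s | 5
t | 6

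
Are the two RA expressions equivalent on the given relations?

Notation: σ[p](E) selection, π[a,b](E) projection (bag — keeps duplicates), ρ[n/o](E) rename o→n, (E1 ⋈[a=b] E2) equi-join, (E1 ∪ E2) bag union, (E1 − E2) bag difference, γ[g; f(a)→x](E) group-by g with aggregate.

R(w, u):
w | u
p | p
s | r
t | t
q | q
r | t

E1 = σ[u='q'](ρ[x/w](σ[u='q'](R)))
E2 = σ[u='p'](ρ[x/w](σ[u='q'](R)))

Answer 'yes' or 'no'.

E1 subexpression sizes:
  R → 5
  σ[u='q'](R) → 1
  ρ[x/w](σ[u='q'](R)) → 1
  σ[u='q'](ρ[x/w](σ[u='q'](R))) → 1
E2 subexpression sizes:
  R → 5
  σ[u='q'](R) → 1
  ρ[x/w](σ[u='q'](R)) → 1
  σ[u='p'](ρ[x/w](σ[u='q'](R))) → 0

E1 result:
x | u
q | q
E2 result:
x | u
(0 rows)
Witness: ('q', 'q') appears 1× in E1 but 0× in E2.

no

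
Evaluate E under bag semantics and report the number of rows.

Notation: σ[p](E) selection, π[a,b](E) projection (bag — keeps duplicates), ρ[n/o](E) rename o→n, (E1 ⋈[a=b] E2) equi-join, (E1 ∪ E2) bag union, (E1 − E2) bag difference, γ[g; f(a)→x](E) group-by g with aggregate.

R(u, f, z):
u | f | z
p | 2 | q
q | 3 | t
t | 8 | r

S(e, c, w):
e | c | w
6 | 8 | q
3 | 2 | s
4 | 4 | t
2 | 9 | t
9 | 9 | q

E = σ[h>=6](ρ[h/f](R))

Row counts bottom-up:
  R → 3
  ρ[h/f](R) → 3
  σ[h>=6](ρ[h/f](R)) → 1

|E| = 1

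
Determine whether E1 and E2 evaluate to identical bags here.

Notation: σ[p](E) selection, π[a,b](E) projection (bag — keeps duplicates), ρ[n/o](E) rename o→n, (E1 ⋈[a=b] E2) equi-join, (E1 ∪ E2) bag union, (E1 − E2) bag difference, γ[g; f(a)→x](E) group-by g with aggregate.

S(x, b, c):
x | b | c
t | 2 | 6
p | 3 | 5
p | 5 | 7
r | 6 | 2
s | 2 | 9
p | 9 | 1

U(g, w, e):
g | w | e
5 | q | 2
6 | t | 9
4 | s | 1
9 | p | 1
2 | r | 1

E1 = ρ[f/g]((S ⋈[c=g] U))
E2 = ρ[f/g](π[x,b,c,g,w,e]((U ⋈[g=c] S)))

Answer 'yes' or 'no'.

E1 subexpression sizes:
  S → 6
  U → 5
  (S ⋈[c=g] U) → 4
  ρ[f/g]((S ⋈[c=g] U)) → 4
E2 subexpression sizes:
  U → 5
  S → 6
  (U ⋈[g=c] S) → 4
  π[x,b,c,g,w,e]((U ⋈[g=c] S)) → 4
  ρ[f/g](π[x,b,c,g,w,e]((U ⋈[g=c] S))) → 4

E1 and E2 produce the same multiset:
x | b | c | f | w | e
p | 3 | 5 | 5 | q | 2
r | 6 | 2 | 2 | r | 1
s | 2 | 9 | 9 | p | 1
t | 2 | 6 | 6 | t | 9

yes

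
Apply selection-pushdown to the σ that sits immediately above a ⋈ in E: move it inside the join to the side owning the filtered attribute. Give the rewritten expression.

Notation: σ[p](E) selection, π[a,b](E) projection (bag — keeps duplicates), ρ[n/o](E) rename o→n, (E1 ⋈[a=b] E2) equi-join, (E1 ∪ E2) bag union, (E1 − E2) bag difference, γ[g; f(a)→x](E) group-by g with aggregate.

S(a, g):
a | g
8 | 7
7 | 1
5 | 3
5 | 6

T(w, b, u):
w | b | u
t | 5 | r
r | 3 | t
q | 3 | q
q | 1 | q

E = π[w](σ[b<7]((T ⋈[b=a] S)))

σ filters on b, owned by the left side.
E' = π[w]((σ[b<7](T) ⋈[b=a] S))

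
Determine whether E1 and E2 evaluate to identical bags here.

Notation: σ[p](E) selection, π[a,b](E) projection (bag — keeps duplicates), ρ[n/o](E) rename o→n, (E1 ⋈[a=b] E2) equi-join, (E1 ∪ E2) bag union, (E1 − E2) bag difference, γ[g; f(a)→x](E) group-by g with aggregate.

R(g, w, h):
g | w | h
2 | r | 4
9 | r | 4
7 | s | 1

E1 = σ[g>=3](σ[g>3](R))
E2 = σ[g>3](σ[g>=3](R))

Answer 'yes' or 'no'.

E1 row counts bottom-up:
  R → 3
  σ[g>3](R) → 2
  σ[g>=3](σ[g>3](R)) → 2
E2 row counts bottom-up:
  R → 3
  σ[g>=3](R) → 2
  σ[g>3](σ[g>=3](R)) → 2

E1 and E2 produce the same multiset:
g | w | h
7 | s | 1
9 | r | 4

yes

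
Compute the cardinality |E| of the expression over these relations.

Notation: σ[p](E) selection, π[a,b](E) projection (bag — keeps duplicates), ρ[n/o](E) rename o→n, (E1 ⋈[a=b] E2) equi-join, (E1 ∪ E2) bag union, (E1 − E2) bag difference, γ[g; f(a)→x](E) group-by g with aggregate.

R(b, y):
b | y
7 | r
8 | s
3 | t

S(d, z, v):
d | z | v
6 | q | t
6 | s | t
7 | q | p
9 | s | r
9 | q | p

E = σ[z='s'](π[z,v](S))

Subexpression sizes:
  S → 5
  π[z,v](S) → 5
  σ[z='s'](π[z,v](S)) → 2

|E| = 2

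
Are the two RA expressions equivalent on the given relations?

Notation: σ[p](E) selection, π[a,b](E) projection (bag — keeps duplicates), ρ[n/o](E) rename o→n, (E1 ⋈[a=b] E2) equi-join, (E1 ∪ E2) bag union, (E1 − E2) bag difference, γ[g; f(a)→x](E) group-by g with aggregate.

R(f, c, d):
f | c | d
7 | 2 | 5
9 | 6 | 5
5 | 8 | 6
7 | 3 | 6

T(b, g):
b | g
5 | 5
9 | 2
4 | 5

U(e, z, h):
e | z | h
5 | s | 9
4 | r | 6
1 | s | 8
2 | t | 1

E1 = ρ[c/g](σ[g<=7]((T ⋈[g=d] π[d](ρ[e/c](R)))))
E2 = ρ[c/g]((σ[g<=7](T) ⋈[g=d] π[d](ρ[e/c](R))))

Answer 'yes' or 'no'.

E1 row counts bottom-up:
  T → 3
  R → 4
  ρ[e/c](R) → 4
  π[d](ρ[e/c](R)) → 4
  (T ⋈[g=d] π[d](ρ[e/c](R))) → 4
  σ[g<=7]((T ⋈[g=d] π[d](ρ[e/c](R)))) → 4
  ρ[c/g](σ[g<=7]((T ⋈[g=d] π[d](ρ[e/c](R))))) → 4
E2 row counts bottom-up:
  T → 3
  σ[g<=7](T) → 3
  R → 4
  ρ[e/c](R) → 4
  π[d](ρ[e/c](R)) → 4
  (σ[g<=7](T) ⋈[g=d] π[d](ρ[e/c](R))) → 4
  ρ[c/g]((σ[g<=7](T) ⋈[g=d] π[d](ρ[e/c](R)))) → 4

E1 and E2 produce the same multiset:
b | c | d
4 | 5 | 5
4 | 5 | 5
5 | 5 | 5
5 | 5 | 5

yes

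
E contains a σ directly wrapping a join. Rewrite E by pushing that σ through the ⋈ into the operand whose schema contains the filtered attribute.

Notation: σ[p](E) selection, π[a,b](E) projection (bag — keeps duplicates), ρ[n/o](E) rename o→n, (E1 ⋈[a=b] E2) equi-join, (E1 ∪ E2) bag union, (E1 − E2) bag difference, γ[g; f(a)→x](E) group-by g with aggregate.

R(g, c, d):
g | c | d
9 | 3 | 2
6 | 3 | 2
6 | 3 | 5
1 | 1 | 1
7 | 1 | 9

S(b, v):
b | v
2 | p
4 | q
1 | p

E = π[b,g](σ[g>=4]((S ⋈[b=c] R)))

σ filters on g, owned by the right side.
E' = π[b,g]((S ⋈[b=c] σ[g>=4](R)))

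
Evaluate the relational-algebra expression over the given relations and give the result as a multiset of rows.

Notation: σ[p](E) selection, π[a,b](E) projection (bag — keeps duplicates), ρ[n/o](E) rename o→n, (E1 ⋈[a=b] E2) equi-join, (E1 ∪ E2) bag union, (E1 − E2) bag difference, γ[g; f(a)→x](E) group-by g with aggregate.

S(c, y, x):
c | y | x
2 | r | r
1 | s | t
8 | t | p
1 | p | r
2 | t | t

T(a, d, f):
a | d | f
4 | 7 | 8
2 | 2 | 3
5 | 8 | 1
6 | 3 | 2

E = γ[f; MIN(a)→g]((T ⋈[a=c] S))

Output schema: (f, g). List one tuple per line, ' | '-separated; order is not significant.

Per-node cardinality:
  T → 4
  S → 5
  (T ⋈[a=c] S) → 2
  γ[f; MIN(a)→g]((T ⋈[a=c] S)) → 1

== RESULT ==
f | g
3 | 2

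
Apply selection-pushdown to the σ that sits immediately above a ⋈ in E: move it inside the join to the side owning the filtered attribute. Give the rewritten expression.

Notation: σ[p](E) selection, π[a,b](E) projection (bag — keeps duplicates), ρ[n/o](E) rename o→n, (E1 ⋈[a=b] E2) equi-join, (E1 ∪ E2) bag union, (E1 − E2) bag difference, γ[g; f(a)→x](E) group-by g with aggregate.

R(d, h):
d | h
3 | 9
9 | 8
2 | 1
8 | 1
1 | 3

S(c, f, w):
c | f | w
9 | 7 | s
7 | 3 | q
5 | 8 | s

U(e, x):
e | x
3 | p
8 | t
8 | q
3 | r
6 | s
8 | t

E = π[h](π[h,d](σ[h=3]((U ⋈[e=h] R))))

σ filters on h, owned by the right side.
E' = π[h](π[h,d]((U ⋈[e=h] σ[h=3](R))))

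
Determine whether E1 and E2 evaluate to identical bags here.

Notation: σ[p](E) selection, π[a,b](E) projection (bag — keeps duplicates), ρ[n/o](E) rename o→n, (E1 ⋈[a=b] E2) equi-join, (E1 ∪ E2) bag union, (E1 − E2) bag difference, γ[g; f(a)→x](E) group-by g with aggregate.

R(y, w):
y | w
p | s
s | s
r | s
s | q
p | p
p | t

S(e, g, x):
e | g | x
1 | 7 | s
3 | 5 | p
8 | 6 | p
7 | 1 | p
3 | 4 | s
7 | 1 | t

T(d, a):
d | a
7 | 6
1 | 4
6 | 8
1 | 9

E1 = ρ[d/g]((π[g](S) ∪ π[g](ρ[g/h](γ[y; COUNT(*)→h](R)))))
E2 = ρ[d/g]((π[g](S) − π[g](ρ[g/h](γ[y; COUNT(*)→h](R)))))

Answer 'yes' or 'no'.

E1 per-node cardinality:
  S → 6
  π[g](S) → 6
  R → 6
  γ[y; COUNT(*)→h](R) → 3
  ρ[g/h](γ[y; COUNT(*)→h](R)) → 3
  π[g](ρ[g/h](γ[y; COUNT(*)→h](R))) → 3
  (π[g](S) ∪ π[g](ρ[g/h](γ[y; COUNT(*)→h](R)))) → 9
  ρ[d/g]((π[g](S) ∪ π[g](ρ[g/h](γ[y; COUNT(*)→h](R))))) → 9
E2 per-node cardinality:
  S → 6
  π[g](S) → 6
  R → 6
  γ[y; COUNT(*)→h](R) → 3
  ρ[g/h](γ[y; COUNT(*)→h](R)) → 3
  π[g](ρ[g/h](γ[y; COUNT(*)→h](R))) → 3
  (π[g](S) − π[g](ρ[g/h](γ[y; COUNT(*)→h](R)))) → 5
  ρ[d/g]((π[g](S) − π[g](ρ[g/h](γ[y; COUNT(*)→h](R))))) → 5

E1 result:
d
1
1
1
2
3
4
5
6
7
E2 result:
d
1
4
5
6
7
Witness: (2,) appears 1× in E1 but 0× in E2.

no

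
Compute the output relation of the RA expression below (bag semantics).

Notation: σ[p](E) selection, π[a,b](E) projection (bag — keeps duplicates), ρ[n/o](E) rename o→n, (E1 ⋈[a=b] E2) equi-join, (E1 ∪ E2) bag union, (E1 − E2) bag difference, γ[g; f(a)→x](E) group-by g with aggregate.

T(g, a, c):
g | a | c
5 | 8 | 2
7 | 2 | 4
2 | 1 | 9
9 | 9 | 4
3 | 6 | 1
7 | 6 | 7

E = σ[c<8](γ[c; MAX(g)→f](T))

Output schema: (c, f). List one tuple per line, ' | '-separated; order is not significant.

Stepwise |·|:
  T → 6
  γ[c; MAX(g)→f](T) → 5
  σ[c<8](γ[c; MAX(g)→f](T)) → 4

== RESULT ==
c | f
1 | 3
2 | 5
4 | 9
7 | 7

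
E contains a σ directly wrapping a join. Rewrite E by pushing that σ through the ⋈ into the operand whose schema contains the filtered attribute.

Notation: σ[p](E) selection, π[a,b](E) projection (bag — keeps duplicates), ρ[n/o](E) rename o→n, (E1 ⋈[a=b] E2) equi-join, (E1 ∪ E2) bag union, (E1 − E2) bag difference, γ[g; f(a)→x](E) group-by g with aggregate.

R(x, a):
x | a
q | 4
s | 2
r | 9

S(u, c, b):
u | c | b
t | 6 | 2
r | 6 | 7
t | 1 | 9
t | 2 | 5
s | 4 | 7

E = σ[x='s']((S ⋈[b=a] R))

σ filters on x, owned by the right side.
E' = (S ⋈[b=a] σ[x='s'](R))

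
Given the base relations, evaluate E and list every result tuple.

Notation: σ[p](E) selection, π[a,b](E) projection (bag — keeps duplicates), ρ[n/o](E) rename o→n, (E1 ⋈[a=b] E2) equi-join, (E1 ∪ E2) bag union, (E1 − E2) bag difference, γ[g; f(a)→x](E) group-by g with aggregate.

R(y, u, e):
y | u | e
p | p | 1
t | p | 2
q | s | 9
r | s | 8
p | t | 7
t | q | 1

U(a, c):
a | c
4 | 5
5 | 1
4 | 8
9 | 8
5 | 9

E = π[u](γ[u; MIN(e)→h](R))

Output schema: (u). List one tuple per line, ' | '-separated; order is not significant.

Subexpression sizes:
  R → 6
  γ[u; MIN(e)→h](R) → 4
  π[u](γ[u; MIN(e)→h](R)) → 4

== RESULT ==
u
p
q
s
t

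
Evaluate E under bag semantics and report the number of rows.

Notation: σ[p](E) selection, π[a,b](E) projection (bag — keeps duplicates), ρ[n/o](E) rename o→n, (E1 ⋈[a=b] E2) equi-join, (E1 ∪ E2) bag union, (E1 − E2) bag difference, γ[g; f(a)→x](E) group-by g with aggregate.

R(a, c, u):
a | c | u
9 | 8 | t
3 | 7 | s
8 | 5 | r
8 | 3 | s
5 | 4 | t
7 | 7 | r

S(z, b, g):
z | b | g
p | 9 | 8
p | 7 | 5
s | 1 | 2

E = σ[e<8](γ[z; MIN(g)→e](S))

Per-node cardinality:
  S → 3
  γ[z; MIN(g)→e](S) → 2
  σ[e<8](γ[z; MIN(g)→e](S)) → 2

|E| = 2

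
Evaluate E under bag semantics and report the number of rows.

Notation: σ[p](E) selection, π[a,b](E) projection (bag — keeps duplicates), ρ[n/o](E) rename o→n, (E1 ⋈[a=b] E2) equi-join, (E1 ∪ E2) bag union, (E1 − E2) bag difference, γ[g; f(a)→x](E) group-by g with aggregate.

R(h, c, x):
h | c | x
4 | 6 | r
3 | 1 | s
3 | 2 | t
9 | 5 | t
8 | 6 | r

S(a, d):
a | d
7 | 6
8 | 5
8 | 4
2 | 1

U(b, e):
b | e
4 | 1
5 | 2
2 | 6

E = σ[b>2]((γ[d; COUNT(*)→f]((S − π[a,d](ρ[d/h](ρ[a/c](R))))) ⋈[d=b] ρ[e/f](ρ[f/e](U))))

Subexpression sizes:
  S → 4
  R → 5
  ρ[a/c](R) → 5
  ρ[d/h](ρ[a/c](R)) → 5
  π[a,d](ρ[d/h](ρ[a/c](R))) → 5
  (S − π[a,d](ρ[d/h](ρ[a/c](R)))) → 4
  γ[d; COUNT(*)→f]((S − π[a,d](ρ[d/h](ρ[a/c](R))))) → 4
  U → 3
  ρ[f/e](U) → 3
  ρ[e/f](ρ[f/e](U)) → 3
  (γ[d; COUNT(*)→f]((S − π[a,d](ρ[d/h](ρ[a/c](R))))) ⋈[d=b] ρ[e/f](ρ[f/e](U))) → 2
  σ[b>2]((γ[d; COUNT(*)→f]((S − π[a,d](ρ[d/h](ρ[a/c](R))))) ⋈[d=b] ρ[e/f](ρ[f/e](U)))) → 2

|E| = 2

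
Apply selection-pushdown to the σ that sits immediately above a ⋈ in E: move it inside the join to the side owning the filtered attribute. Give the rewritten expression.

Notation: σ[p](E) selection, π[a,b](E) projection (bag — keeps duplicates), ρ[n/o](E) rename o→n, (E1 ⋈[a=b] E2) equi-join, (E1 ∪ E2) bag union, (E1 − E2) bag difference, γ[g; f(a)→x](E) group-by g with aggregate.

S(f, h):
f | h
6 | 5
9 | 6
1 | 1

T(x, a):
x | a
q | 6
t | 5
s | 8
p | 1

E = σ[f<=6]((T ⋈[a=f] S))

σ filters on f, owned by the right side.
E' = (T ⋈[a=f] σ[f<=6](S))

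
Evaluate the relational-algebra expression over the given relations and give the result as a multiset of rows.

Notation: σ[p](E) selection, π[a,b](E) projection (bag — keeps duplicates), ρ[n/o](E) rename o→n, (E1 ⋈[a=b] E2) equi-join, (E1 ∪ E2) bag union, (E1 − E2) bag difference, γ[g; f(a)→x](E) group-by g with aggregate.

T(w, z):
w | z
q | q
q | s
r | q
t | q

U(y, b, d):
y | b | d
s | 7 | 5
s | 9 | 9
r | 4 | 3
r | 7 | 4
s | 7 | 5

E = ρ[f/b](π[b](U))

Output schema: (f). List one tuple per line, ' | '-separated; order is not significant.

Per-node cardinality:
  U → 5
  π[b](U) → 5
  ρ[f/b](π[b](U)) → 5

== RESULT ==
f
4
7
7
7
9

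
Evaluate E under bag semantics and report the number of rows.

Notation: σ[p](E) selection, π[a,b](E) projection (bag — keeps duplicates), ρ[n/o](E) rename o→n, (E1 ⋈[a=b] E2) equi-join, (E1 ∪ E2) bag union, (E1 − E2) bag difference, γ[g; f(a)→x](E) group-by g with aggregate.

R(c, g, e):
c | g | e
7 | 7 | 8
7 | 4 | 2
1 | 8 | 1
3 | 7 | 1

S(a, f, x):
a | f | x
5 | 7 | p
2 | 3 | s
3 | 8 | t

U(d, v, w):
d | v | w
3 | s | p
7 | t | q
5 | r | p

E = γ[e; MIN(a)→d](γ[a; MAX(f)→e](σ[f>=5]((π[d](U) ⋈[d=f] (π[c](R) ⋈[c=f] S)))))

Subexpression sizes:
  U → 3
  π[d](U) → 3
  R → 4
  π[c](R) → 4
  S → 3
  (π[c](R) ⋈[c=f] S) → 3
  (π[d](U) ⋈[d=f] (π[c](R) ⋈[c=f] S)) → 3
  σ[f>=5]((π[d](U) ⋈[d=f] (π[c](R) ⋈[c=f] S))) → 2
  γ[a; MAX(f)→e](σ[f>=5]((π[d](U) ⋈[d=f] (π[c](R) ⋈[c=f] S)))) → 1
  γ[e; MIN(a)→d](γ[a; MAX(f)→e](σ[f>=5]((π[d](U) ⋈[d=f] (π[c](R) ⋈[c=f] S))))) → 1

|E| = 1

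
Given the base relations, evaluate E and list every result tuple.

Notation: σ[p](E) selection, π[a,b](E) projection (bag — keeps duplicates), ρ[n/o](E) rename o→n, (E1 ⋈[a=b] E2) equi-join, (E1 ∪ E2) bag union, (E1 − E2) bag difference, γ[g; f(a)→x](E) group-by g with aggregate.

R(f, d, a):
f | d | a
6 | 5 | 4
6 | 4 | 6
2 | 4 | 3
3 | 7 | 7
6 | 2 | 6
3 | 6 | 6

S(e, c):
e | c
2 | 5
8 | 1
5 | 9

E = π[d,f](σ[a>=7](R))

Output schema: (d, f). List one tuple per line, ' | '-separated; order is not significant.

Subexpression sizes:
  R → 6
  σ[a>=7](R) → 1
  π[d,f](σ[a>=7](R)) → 1

== RESULT ==
d | f
7 | 3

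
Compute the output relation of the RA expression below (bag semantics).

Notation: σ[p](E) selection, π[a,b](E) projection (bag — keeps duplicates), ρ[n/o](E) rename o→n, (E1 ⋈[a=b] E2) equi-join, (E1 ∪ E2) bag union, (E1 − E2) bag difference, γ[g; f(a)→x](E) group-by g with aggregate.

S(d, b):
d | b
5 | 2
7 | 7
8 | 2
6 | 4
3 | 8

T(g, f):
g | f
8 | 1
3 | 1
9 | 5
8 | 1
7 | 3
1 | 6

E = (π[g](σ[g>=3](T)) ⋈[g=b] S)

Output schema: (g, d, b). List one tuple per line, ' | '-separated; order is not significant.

Subexpression sizes:
  T → 6
  σ[g>=3](T) → 5
  π[g](σ[g>=3](T)) → 5
  S → 5
  (π[g](σ[g>=3](T)) ⋈[g=b] S) → 3

== RESULT ==
g | d | b
7 | 7 | 7
8 | 3 | 8
8 | 3 | 8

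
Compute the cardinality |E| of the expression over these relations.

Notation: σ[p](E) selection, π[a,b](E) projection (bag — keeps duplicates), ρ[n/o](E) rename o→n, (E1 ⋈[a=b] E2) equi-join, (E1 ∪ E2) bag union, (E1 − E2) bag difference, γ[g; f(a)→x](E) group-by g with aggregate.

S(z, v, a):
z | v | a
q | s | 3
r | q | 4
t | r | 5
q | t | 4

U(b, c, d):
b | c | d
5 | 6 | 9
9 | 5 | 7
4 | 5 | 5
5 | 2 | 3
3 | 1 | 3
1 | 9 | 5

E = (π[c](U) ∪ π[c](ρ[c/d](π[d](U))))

Subexpression sizes:
  U → 6
  π[c](U) → 6
  U → 6
  π[d](U) → 6
  ρ[c/d](π[d](U)) → 6
  π[c](ρ[c/d](π[d](U))) → 6
  (π[c](U) ∪ π[c](ρ[c/d](π[d](U)))) → 12

|E| = 12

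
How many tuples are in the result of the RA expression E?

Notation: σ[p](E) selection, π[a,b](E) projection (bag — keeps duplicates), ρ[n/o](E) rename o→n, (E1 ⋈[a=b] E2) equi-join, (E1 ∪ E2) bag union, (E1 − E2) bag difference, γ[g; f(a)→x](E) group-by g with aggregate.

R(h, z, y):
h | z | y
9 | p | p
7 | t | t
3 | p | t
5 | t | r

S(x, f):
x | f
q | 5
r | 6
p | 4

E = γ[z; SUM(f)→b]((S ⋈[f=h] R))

Stepwise |·|:
  S → 3
  R → 4
  (S ⋈[f=h] R) → 1
  γ[z; SUM(f)→b]((S ⋈[f=h] R)) → 1

|E| = 1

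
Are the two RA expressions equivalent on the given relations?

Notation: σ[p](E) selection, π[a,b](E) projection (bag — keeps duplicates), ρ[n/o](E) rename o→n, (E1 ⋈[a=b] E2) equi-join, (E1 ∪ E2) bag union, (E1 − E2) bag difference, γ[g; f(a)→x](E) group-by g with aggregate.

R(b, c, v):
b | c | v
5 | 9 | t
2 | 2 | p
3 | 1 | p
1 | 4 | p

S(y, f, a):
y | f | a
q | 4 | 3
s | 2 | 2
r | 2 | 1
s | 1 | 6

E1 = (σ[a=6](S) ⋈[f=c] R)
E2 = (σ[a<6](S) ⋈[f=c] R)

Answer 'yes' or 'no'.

E1 row counts bottom-up:
  S → 4
  σ[a=6](S) → 1
  R → 4
  (σ[a=6](S) ⋈[f=c] R) → 1
E2 row counts bottom-up:
  S → 4
  σ[a<6](S) → 3
  R → 4
  (σ[a<6](S) ⋈[f=c] R) → 3

E1 result:
y | f | a | b | c | v
s | 1 | 6 | 3 | 1 | p
E2 result:
y | f | a | b | c | v
q | 4 | 3 | 1 | 4 | p
r | 2 | 1 | 2 | 2 | p
s | 2 | 2 | 2 | 2 | p
Witness: ('s', 2, 2, 2, 2, 'p') appears 0× in E1 but 1× in E2.

no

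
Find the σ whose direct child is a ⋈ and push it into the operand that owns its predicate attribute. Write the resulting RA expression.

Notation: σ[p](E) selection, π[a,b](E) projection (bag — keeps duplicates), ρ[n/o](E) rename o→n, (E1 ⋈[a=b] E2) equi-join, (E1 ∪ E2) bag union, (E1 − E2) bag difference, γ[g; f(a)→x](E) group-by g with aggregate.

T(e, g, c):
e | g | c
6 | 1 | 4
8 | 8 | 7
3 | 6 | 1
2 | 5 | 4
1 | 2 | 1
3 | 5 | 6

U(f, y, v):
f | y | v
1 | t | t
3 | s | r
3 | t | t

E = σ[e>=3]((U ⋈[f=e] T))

σ filters on e, owned by the right side.
E' = (U ⋈[f=e] σ[e>=3](T))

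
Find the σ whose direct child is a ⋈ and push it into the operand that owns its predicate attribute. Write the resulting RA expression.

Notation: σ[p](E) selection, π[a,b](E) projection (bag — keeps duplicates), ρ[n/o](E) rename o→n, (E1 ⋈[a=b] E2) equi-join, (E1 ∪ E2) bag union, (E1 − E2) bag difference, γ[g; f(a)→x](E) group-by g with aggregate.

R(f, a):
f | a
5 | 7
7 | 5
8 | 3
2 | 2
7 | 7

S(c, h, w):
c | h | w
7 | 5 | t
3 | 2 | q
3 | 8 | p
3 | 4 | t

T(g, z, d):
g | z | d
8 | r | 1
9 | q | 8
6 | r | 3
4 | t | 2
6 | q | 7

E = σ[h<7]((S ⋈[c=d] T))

σ filters on h, owned by the left side.
E' = (σ[h<7](S) ⋈[c=d] T)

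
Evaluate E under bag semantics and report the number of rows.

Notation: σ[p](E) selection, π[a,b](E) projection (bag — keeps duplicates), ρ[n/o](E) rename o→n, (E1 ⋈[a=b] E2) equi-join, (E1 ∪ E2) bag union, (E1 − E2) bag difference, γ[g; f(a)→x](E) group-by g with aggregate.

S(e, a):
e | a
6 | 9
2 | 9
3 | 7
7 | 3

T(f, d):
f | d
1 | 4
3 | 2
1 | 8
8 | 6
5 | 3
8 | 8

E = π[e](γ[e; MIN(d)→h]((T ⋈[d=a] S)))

Per-node cardinality:
  T → 6
  S → 4
  (T ⋈[d=a] S) → 1
  γ[e; MIN(d)→h]((T ⋈[d=a] S)) → 1
  π[e](γ[e; MIN(d)→h]((T ⋈[d=a] S))) → 1

|E| = 1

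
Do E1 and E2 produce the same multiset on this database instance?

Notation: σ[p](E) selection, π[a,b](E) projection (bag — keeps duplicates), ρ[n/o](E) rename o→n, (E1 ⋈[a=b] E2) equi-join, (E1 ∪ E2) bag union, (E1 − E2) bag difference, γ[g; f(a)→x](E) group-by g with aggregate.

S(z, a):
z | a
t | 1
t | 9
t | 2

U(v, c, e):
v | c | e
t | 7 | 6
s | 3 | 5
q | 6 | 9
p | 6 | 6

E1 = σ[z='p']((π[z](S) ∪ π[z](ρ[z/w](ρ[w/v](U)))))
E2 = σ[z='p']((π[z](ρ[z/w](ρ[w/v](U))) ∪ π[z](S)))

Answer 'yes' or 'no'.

E1 subexpression sizes:
  S → 3
  π[z](S) → 3
  U → 4
  ρ[w/v](U) → 4
  ρ[z/w](ρ[w/v](U)) → 4
  π[z](ρ[z/w](ρ[w/v](U))) → 4
  (π[z](S) ∪ π[z](ρ[z/w](ρ[w/v](U)))) → 7
  σ[z='p']((π[z](S) ∪ π[z](ρ[z/w](ρ[w/v](U))))) → 1
E2 subexpression sizes:
  U → 4
  ρ[w/v](U) → 4
  ρ[z/w](ρ[w/v](U)) → 4
  π[z](ρ[z/w](ρ[w/v](U))) → 4
  S → 3
  π[z](S) → 3
  (π[z](ρ[z/w](ρ[w/v](U))) ∪ π[z](S)) → 7
  σ[z='p']((π[z](ρ[z/w](ρ[w/v](U))) ∪ π[z](S))) → 1

E1 and E2 produce the same multiset:
z
p

yes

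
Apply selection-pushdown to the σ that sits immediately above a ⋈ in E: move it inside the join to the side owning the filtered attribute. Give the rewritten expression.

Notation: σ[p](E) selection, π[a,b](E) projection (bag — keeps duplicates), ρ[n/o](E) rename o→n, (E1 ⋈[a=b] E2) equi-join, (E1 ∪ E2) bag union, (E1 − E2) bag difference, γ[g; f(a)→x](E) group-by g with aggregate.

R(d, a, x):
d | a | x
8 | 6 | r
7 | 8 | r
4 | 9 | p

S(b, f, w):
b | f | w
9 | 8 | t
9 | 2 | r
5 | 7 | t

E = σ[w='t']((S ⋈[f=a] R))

σ filters on w, owned by the left side.
E' = (σ[w='t'](S) ⋈[f=a] R)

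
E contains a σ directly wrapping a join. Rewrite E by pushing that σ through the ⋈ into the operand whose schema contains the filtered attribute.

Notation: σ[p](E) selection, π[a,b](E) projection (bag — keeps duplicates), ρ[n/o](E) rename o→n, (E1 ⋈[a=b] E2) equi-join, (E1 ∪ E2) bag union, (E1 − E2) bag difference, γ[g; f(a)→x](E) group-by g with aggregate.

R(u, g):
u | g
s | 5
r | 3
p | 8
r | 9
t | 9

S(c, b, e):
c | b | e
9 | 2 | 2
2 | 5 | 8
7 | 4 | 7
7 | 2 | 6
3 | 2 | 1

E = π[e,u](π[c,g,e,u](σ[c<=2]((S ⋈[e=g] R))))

σ filters on c, owned by the left side.
E' = π[e,u](π[c,g,e,u]((σ[c<=2](S) ⋈[e=g] R)))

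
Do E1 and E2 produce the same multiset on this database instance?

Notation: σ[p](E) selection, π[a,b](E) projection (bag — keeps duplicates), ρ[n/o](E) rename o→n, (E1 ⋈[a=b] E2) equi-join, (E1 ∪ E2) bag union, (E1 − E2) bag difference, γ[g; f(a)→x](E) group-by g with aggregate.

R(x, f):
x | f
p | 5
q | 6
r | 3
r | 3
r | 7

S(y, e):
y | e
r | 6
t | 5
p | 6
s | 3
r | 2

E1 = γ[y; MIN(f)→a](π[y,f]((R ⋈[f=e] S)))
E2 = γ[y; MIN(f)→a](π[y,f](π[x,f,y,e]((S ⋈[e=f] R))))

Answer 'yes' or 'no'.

E1 subexpression sizes:
  R → 5
  S → 5
  (R ⋈[f=e] S) → 5
  π[y,f]((R ⋈[f=e] S)) → 5
  γ[y; MIN(f)→a](π[y,f]((R ⋈[f=e] S))) → 4
E2 subexpression sizes:
  S → 5
  R → 5
  (S ⋈[e=f] R) → 5
  π[x,f,y,e]((S ⋈[e=f] R)) → 5
  π[y,f](π[x,f,y,e]((S ⋈[e=f] R))) → 5
  γ[y; MIN(f)→a](π[y,f](π[x,f,y,e]((S ⋈[e=f] R)))) → 4

E1 and E2 produce the same multiset:
y | a
p | 6
r | 6
s | 3
t | 5

yes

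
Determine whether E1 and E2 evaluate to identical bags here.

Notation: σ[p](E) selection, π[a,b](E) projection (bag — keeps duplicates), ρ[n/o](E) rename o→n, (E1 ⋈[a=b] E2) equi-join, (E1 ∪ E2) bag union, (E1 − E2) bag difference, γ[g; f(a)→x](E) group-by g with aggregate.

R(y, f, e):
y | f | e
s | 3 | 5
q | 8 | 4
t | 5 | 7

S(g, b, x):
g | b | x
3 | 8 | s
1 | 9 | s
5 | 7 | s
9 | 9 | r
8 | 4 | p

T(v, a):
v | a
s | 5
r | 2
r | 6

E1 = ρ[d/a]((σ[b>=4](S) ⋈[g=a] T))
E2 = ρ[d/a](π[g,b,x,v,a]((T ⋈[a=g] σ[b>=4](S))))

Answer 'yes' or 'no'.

E1 stepwise |·|:
  S → 5
  σ[b>=4](S) → 5
  T → 3
  (σ[b>=4](S) ⋈[g=a] T) → 1
  ρ[d/a]((σ[b>=4](S) ⋈[g=a] T)) → 1
E2 stepwise |·|:
  T → 3
  S → 5
  σ[b>=4](S) → 5
  (T ⋈[a=g] σ[b>=4](S)) → 1
  π[g,b,x,v,a]((T ⋈[a=g] σ[b>=4](S))) → 1
  ρ[d/a](π[g,b,x,v,a]((T ⋈[a=g] σ[b>=4](S)))) → 1

E1 and E2 produce the same multiset:
g | b | x | v | d
5 | 7 | s | s | 5

yes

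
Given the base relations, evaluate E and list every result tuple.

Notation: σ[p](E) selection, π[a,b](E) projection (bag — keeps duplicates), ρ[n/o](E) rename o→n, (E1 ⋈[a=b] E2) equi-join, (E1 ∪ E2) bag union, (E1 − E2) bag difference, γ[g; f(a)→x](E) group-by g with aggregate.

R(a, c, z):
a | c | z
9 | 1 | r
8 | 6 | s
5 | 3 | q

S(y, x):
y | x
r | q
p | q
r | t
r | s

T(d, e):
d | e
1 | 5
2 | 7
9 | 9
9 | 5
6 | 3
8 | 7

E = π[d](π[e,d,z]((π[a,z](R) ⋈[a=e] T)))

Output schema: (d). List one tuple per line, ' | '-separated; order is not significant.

Stepwise |·|:
  R → 3
  π[a,z](R) → 3
  T → 6
  (π[a,z](R) ⋈[a=e] T) → 3
  π[e,d,z]((π[a,z](R) ⋈[a=e] T)) → 3
  π[d](π[e,d,z]((π[a,z](R) ⋈[a=e] T))) → 3

== RESULT ==
d
1
9
9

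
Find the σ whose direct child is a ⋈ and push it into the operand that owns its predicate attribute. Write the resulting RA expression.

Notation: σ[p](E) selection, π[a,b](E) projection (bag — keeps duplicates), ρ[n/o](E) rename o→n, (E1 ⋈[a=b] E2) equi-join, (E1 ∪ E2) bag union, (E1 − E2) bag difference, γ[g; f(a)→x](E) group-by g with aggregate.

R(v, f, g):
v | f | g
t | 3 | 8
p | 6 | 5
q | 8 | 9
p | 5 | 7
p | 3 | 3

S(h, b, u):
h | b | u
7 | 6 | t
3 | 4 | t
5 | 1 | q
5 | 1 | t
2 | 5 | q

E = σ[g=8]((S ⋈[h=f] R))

σ filters on g, owned by the right side.
E' = (S ⋈[h=f] σ[g=8](R))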